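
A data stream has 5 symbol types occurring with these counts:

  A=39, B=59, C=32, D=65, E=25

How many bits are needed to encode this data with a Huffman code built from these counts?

497

Greedily combine the two least-frequent nodes:
merge E(25) and C(32): 57
merge A(39) and 57: 96
merge B(59) and D(65): 124
merge 96 and 124: 220
Total encoded bits = sum of merged weights = 57 + 96 + 124 + 220 = 497.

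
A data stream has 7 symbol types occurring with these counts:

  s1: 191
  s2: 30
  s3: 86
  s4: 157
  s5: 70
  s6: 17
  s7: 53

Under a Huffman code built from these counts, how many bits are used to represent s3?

3

Build the tree from the bottom:
combine s6(17), s2(30) → 47
combine 47, s7(53) → 100
combine s5(70), s3(86) → 156
combine 100, 156 → 256
combine s4(157), s1(191) → 348
combine 256, 348 → 604
s3 sits 3 levels below the root, so its codeword is 3 bits.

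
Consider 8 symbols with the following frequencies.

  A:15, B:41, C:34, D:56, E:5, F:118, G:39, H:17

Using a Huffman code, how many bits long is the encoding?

Greedily combine the two least-frequent nodes:
E(5) + A(15) → 20
H(17) + 20 → 37
C(34) + 37 → 71
G(39) + B(41) → 80
D(56) + 71 → 127
80 + F(118) → 198
127 + 198 → 325
Each symbol's bit-cost is frequency × depth; summing gives 858 bits (equivalently 20 + 37 + 71 + 80 + 127 + 198 + 325).

858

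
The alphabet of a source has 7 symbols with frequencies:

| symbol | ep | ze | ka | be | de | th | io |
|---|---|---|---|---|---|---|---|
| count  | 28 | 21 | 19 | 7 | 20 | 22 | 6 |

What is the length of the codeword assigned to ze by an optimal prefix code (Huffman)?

Build the tree from the bottom:
io(6) + be(7) → 13
13 + ka(19) → 32
de(20) + ze(21) → 41
th(22) + ep(28) → 50
32 + 41 → 73
50 + 73 → 123
ze's leaf is at depth 3, giving a 3-bit codeword.

3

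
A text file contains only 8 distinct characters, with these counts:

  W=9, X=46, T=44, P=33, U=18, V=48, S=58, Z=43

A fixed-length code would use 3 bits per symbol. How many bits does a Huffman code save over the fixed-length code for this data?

31

Fixed-length: 3 bits × 299 symbols = 897 bits.
Huffman merges:
combine W(9), U(18) → 27
combine 27, P(33) → 60
combine Z(43), T(44) → 87
combine X(46), V(48) → 94
combine S(58), 60 → 118
combine 87, 94 → 181
combine 118, 181 → 299
Huffman total = 27 + 60 + 87 + 94 + 118 + 181 + 299 = 866 bits.
Saving = 897 − 866 = 31 bits.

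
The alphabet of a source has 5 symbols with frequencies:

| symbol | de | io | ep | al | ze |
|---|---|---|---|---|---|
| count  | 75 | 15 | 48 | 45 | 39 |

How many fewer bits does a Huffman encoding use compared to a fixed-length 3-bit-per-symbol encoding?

Fixed-length: 3 bits × 222 symbols = 666 bits.
Huffman merges:
combine io(15), ze(39) → 54
combine al(45), ep(48) → 93
combine 54, de(75) → 129
combine 93, 129 → 222
Huffman total = 54 + 93 + 129 + 222 = 498 bits.
Saving = 666 − 498 = 168 bits.

168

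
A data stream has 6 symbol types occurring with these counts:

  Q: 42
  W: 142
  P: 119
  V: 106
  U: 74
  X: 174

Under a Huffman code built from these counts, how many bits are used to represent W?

Repeatedly merge the two smallest:
Q(42) + U(74) → 116
V(106) + 116 → 222
P(119) + W(142) → 261
X(174) + 222 → 396
261 + 396 → 657
W's leaf is at depth 2, giving a 2-bit codeword.

2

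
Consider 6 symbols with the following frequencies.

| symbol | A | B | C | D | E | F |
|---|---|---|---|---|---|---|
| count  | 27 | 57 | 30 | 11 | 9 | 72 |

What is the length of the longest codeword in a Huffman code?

4

Merge the two lowest-weight nodes at each step:
E(9) + D(11) → 20
20 + A(27) → 47
C(30) + 47 → 77
B(57) + F(72) → 129
77 + 129 → 206
The rarest symbols sit at the bottom; the longest codeword is 4 bits.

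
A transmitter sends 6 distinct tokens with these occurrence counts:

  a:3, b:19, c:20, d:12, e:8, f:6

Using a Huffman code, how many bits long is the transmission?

162

Merge the two smallest weights repeatedly:
merge a(3) and f(6): 9
merge e(8) and 9: 17
merge d(12) and 17: 29
merge b(19) and c(20): 39
merge 29 and 39: 68
The encoded length is the sum of every internal node's weight: 9 + 17 + 29 + 39 + 68 = 162 bits.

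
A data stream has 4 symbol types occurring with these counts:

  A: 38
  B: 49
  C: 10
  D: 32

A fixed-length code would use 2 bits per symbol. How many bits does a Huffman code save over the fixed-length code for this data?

Fixed-length: 2 bits × 129 symbols = 258 bits.
Huffman merges:
C(10) + D(32) → 42
A(38) + 42 → 80
B(49) + 80 → 129
Huffman total = 42 + 80 + 129 = 251 bits.
Saving = 258 − 251 = 7 bits.

7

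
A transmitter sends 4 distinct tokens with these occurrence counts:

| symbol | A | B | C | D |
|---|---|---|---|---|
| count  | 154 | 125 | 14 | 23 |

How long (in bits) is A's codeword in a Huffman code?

Build the tree from the bottom:
C(14) + D(23) → 37
37 + B(125) → 162
A(154) + 162 → 316
A sits one level below the root: a 1-bit codeword.

1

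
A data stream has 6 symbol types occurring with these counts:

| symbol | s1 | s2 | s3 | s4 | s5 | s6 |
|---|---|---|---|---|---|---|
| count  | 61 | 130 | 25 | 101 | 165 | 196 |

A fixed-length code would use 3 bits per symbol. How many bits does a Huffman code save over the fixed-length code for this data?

405

Fixed-length: 3 bits × 678 symbols = 2034 bits.
Huffman merges:
combine s3(25), s1(61) → 86
combine 86, s4(101) → 187
combine s2(130), s5(165) → 295
combine 187, s6(196) → 383
combine 295, 383 → 678
Huffman total = 86 + 187 + 295 + 383 + 678 = 1629 bits.
Saving = 2034 − 1629 = 405 bits.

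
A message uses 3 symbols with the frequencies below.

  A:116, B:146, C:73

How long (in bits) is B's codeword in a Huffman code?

Build the tree from the bottom:
C(73) + A(116) → 189
B(146) + 189 → 335
B sits one level below the root: a 1-bit codeword.

1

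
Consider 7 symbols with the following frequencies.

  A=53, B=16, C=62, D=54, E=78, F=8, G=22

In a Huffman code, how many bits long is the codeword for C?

Huffman merges, smallest pair first:
merge F(8) and B(16): 24
merge G(22) and 24: 46
merge 46 and A(53): 99
merge D(54) and C(62): 116
merge E(78) and 99: 177
merge 116 and 177: 293
C's leaf is at depth 2, giving a 2-bit codeword.

2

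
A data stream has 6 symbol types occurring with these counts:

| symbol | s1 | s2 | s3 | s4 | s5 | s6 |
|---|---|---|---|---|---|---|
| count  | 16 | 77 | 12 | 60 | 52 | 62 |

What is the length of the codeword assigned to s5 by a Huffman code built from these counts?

3

Build the tree from the bottom:
combine s3(12), s1(16) → 28
combine 28, s5(52) → 80
combine s4(60), s6(62) → 122
combine s2(77), 80 → 157
combine 122, 157 → 279
s5 sits 3 levels below the root, so its codeword is 3 bits.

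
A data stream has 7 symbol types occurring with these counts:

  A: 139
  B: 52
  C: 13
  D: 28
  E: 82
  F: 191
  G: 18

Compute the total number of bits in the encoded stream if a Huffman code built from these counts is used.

Build the Huffman tree bottom-up:
combine C(13), G(18) → 31
combine D(28), 31 → 59
combine B(52), 59 → 111
combine E(82), 111 → 193
combine A(139), F(191) → 330
combine 193, 330 → 523
Each symbol's bit-cost is frequency × depth; summing gives 1247 bits (equivalently 31 + 59 + 111 + 193 + 330 + 523).

1247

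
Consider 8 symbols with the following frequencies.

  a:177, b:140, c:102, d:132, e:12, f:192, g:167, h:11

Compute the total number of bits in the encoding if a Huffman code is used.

Merge the two smallest weights repeatedly:
merge h(11) and e(12): 23
merge 23 and c(102): 125
merge 125 and d(132): 257
merge b(140) and g(167): 307
merge a(177) and f(192): 369
merge 257 and 307: 564
merge 369 and 564: 933
Total encoded bits = sum of merged weights = 23 + 125 + 257 + 307 + 369 + 564 + 933 = 2578.

2578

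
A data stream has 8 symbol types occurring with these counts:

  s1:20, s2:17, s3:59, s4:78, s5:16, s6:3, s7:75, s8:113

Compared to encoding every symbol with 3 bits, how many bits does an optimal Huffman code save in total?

Fixed-length: 3 bits × 381 symbols = 1143 bits.
Huffman merges:
s6(3) + s5(16) → 19
s2(17) + 19 → 36
s1(20) + 36 → 56
56 + s3(59) → 115
s7(75) + s4(78) → 153
s8(113) + 115 → 228
153 + 228 → 381
Huffman total = 19 + 36 + 56 + 115 + 153 + 228 + 381 = 988 bits.
Saving = 1143 − 988 = 155 bits.

155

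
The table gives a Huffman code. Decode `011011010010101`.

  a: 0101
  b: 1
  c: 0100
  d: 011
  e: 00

ddcba

Read left to right; each codeword is recognised as soon as it completes (prefix code):
  011→d | 011→d | 0100→c | 1→b | 0101→a
Decoded message: ddcba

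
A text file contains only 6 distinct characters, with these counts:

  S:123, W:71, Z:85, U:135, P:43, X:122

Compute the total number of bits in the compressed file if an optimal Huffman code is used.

Merge the two smallest weights repeatedly:
merge P(43) and W(71): 114
merge Z(85) and 114: 199
merge X(122) and S(123): 245
merge U(135) and 199: 334
merge 245 and 334: 579
The encoded length is the sum of every internal node's weight: 114 + 199 + 245 + 334 + 579 = 1471 bits.

1471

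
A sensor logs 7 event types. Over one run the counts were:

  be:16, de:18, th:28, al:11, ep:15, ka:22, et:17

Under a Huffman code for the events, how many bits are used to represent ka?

Huffman merges, smallest pair first:
merge al(11) and ep(15): 26
merge be(16) and et(17): 33
merge de(18) and ka(22): 40
merge 26 and th(28): 54
merge 33 and 40: 73
merge 54 and 73: 127
ka sits 3 levels below the root, so its codeword is 3 bits.

3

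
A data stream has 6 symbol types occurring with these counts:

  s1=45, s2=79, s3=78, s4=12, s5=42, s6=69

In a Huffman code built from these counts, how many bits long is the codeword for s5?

Repeatedly merge the two smallest:
s4(12) + s5(42) → 54
s1(45) + 54 → 99
s6(69) + s3(78) → 147
s2(79) + 99 → 178
147 + 178 → 325
The subtree containing s5 is merged 4 times, so code length = 4.

4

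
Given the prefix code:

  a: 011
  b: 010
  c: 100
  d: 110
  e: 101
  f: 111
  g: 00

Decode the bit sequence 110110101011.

ddea

Read left to right; each codeword is recognised as soon as it completes (prefix code):
  110→d | 110→d | 101→e | 011→a
Decoded message: ddea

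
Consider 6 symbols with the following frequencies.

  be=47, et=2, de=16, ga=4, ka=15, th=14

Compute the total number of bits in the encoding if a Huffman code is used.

Merge the two smallest weights repeatedly:
et(2) + ga(4) → 6
6 + th(14) → 20
ka(15) + de(16) → 31
20 + 31 → 51
be(47) + 51 → 98
The encoded length is the sum of every internal node's weight: 6 + 20 + 31 + 51 + 98 = 206 bits.

206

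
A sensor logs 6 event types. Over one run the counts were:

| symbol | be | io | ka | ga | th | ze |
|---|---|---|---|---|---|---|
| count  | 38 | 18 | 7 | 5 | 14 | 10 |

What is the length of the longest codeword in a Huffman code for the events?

Merge the two lowest-weight nodes at each step:
merge ga(5) and ka(7): 12
merge ze(10) and 12: 22
merge th(14) and io(18): 32
merge 22 and 32: 54
merge be(38) and 54: 92
Maximum depth reached is 4.

4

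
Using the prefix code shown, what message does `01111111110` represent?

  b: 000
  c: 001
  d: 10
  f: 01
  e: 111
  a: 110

feea

Read left to right; each codeword is recognised as soon as it completes (prefix code):
  01→f | 111→e | 111→e | 110→a
Decoded message: feea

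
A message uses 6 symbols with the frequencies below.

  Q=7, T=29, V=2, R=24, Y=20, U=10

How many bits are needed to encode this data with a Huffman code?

212

Greedily combine the two least-frequent nodes:
V(2) + Q(7) → 9
9 + U(10) → 19
19 + Y(20) → 39
R(24) + T(29) → 53
39 + 53 → 92
Total encoded bits = sum of merged weights = 9 + 19 + 39 + 53 + 92 = 212.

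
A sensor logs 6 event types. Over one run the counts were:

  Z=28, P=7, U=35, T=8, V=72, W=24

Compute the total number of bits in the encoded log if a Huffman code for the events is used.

393

Build the Huffman tree bottom-up:
P(7) + T(8) → 15
15 + W(24) → 39
Z(28) + U(35) → 63
39 + 63 → 102
V(72) + 102 → 174
Each symbol's bit-cost is frequency × depth; summing gives 393 bits (equivalently 15 + 39 + 63 + 102 + 174).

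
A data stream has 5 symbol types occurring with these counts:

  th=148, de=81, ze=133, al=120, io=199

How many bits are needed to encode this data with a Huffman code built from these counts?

Merge the two smallest weights repeatedly:
de(81) + al(120) → 201
ze(133) + th(148) → 281
io(199) + 201 → 400
281 + 400 → 681
Total encoded bits = sum of merged weights = 201 + 281 + 400 + 681 = 1563.

1563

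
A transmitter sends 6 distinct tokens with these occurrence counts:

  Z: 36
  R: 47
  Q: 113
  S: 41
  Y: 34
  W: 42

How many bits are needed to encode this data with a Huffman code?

779

Build the Huffman tree bottom-up:
merge Y(34) and Z(36): 70
merge S(41) and W(42): 83
merge R(47) and 70: 117
merge 83 and Q(113): 196
merge 117 and 196: 313
Each symbol's bit-cost is frequency × depth; summing gives 779 bits (equivalently 70 + 83 + 117 + 196 + 313).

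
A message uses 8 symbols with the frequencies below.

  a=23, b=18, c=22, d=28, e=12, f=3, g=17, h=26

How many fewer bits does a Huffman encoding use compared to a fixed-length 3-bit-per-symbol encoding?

13

Fixed-length: 3 bits × 149 symbols = 447 bits.
Huffman merges:
f(3) + e(12) → 15
15 + g(17) → 32
b(18) + c(22) → 40
a(23) + h(26) → 49
d(28) + 32 → 60
40 + 49 → 89
60 + 89 → 149
Huffman total = 15 + 32 + 40 + 49 + 60 + 89 + 149 = 434 bits.
Saving = 447 − 434 = 13 bits.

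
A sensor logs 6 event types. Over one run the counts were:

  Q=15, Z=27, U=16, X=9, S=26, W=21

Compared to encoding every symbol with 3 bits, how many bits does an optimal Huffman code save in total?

Fixed-length: 3 bits × 114 symbols = 342 bits.
Huffman merges:
X(9) + Q(15) → 24
U(16) + W(21) → 37
24 + S(26) → 50
Z(27) + 37 → 64
50 + 64 → 114
Huffman total = 24 + 37 + 50 + 64 + 114 = 289 bits.
Saving = 342 − 289 = 53 bits.

53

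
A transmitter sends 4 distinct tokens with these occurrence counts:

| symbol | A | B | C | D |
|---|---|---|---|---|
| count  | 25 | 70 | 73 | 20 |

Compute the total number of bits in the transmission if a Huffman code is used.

348

Merge the two smallest weights repeatedly:
merge D(20) and A(25): 45
merge 45 and B(70): 115
merge C(73) and 115: 188
The encoded length is the sum of every internal node's weight: 45 + 115 + 188 = 348 bits.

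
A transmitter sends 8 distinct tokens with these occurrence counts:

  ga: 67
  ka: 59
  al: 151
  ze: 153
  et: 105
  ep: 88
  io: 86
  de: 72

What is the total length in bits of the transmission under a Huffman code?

Build the Huffman tree bottom-up:
combine ka(59), ga(67) → 126
combine de(72), io(86) → 158
combine ep(88), et(105) → 193
combine 126, al(151) → 277
combine ze(153), 158 → 311
combine 193, 277 → 470
combine 311, 470 → 781
Each symbol's bit-cost is frequency × depth; summing gives 2316 bits (equivalently 126 + 158 + 193 + 277 + 311 + 470 + 781).

2316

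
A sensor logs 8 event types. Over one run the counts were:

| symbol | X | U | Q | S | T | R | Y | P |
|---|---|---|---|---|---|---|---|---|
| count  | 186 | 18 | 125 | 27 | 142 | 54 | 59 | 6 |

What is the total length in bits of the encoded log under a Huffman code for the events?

Merge the two smallest weights repeatedly:
merge P(6) and U(18): 24
merge 24 and S(27): 51
merge 51 and R(54): 105
merge Y(59) and 105: 164
merge Q(125) and T(142): 267
merge 164 and X(186): 350
merge 267 and 350: 617
The encoded length is the sum of every internal node's weight: 24 + 51 + 105 + 164 + 267 + 350 + 617 = 1578 bits.

1578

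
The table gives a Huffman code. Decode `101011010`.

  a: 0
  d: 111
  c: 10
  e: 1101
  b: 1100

ccea

Read left to right; each codeword is recognised as soon as it completes (prefix code):
  10→c | 10→c | 1101→e | 0→a
Decoded message: ccea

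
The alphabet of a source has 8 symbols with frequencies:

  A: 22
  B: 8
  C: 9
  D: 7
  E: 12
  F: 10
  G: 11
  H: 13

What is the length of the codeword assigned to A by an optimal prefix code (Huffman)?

2

Build the tree from the bottom:
D(7) + B(8) → 15
C(9) + F(10) → 19
G(11) + E(12) → 23
H(13) + 15 → 28
19 + A(22) → 41
23 + 28 → 51
41 + 51 → 92
The subtree containing A is merged 2 times, so code length = 2.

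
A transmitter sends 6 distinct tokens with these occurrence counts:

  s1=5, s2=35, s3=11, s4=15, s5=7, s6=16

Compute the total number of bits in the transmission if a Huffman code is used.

209

Merge the two smallest weights repeatedly:
merge s1(5) and s5(7): 12
merge s3(11) and 12: 23
merge s4(15) and s6(16): 31
merge 23 and 31: 54
merge s2(35) and 54: 89
Total encoded bits = sum of merged weights = 12 + 23 + 31 + 54 + 89 = 209.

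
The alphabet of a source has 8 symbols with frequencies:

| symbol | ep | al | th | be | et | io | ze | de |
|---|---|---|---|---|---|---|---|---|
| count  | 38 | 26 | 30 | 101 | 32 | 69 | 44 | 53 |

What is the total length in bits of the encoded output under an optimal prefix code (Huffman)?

1134

Greedily combine the two least-frequent nodes:
combine al(26), th(30) → 56
combine et(32), ep(38) → 70
combine ze(44), de(53) → 97
combine 56, io(69) → 125
combine 70, 97 → 167
combine be(101), 125 → 226
combine 167, 226 → 393
Total encoded bits = sum of merged weights = 56 + 70 + 97 + 125 + 167 + 226 + 393 = 1134.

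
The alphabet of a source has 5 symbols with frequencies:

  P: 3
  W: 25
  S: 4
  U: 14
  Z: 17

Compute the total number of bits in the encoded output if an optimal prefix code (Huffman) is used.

129

Merge the two smallest weights repeatedly:
merge P(3) and S(4): 7
merge 7 and U(14): 21
merge Z(17) and 21: 38
merge W(25) and 38: 63
Each symbol's bit-cost is frequency × depth; summing gives 129 bits (equivalently 7 + 21 + 38 + 63).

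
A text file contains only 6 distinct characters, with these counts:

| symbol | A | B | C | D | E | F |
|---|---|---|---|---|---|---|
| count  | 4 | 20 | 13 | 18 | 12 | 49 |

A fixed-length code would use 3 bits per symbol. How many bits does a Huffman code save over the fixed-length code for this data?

Fixed-length: 3 bits × 116 symbols = 348 bits.
Huffman merges:
A(4) + E(12) → 16
C(13) + 16 → 29
D(18) + B(20) → 38
29 + 38 → 67
F(49) + 67 → 116
Huffman total = 16 + 29 + 38 + 67 + 116 = 266 bits.
Saving = 348 − 266 = 82 bits.

82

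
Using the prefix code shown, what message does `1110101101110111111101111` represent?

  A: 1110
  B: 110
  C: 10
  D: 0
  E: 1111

ACBAEAE

Read left to right; each codeword is recognised as soon as it completes (prefix code):
  1110→A | 10→C | 110→B | 1110→A | 1111→E | 1110→A | 1111→E
Decoded message: ACBAEAE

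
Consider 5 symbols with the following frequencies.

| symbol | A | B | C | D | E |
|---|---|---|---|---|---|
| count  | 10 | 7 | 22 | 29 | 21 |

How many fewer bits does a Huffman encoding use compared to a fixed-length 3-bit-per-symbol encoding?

72

Fixed-length: 3 bits × 89 symbols = 267 bits.
Huffman merges:
B(7) + A(10) → 17
17 + E(21) → 38
C(22) + D(29) → 51
38 + 51 → 89
Huffman total = 17 + 38 + 51 + 89 = 195 bits.
Saving = 267 − 195 = 72 bits.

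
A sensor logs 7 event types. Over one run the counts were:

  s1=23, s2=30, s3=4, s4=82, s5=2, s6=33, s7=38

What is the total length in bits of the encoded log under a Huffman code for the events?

507

Greedily combine the two least-frequent nodes:
s5(2) + s3(4) → 6
6 + s1(23) → 29
29 + s2(30) → 59
s6(33) + s7(38) → 71
59 + 71 → 130
s4(82) + 130 → 212
Each symbol's bit-cost is frequency × depth; summing gives 507 bits (equivalently 6 + 29 + 59 + 71 + 130 + 212).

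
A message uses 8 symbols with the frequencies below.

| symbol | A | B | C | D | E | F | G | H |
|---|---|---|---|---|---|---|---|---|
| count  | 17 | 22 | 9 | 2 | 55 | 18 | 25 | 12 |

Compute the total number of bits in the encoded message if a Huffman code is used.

Merge the two smallest weights repeatedly:
combine D(2), C(9) → 11
combine 11, H(12) → 23
combine A(17), F(18) → 35
combine B(22), 23 → 45
combine G(25), 35 → 60
combine 45, E(55) → 100
combine 60, 100 → 160
The encoded length is the sum of every internal node's weight: 11 + 23 + 35 + 45 + 60 + 100 + 160 = 434 bits.

434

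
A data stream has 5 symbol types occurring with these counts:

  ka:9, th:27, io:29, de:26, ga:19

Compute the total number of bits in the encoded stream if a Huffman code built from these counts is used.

Merge the two smallest weights repeatedly:
merge ka(9) and ga(19): 28
merge de(26) and th(27): 53
merge 28 and io(29): 57
merge 53 and 57: 110
Each symbol's bit-cost is frequency × depth; summing gives 248 bits (equivalently 28 + 53 + 57 + 110).

248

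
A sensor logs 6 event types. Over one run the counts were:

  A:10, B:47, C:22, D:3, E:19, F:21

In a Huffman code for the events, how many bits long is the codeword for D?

4

Repeatedly merge the two smallest:
D(3) + A(10) → 13
13 + E(19) → 32
F(21) + C(22) → 43
32 + 43 → 75
B(47) + 75 → 122
The subtree containing D is merged 4 times, so code length = 4.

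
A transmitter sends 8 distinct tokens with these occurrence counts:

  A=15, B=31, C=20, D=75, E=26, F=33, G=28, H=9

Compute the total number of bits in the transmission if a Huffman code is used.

660

Build the Huffman tree bottom-up:
H(9) + A(15) → 24
C(20) + 24 → 44
E(26) + G(28) → 54
B(31) + F(33) → 64
44 + 54 → 98
64 + D(75) → 139
98 + 139 → 237
Total encoded bits = sum of merged weights = 24 + 44 + 54 + 64 + 98 + 139 + 237 = 660.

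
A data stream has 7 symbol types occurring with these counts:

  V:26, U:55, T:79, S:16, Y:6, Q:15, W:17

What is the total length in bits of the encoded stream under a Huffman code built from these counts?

Build the Huffman tree bottom-up:
Y(6) + Q(15) → 21
S(16) + W(17) → 33
21 + V(26) → 47
33 + 47 → 80
U(55) + T(79) → 134
80 + 134 → 214
Each symbol's bit-cost is frequency × depth; summing gives 529 bits (equivalently 21 + 33 + 47 + 80 + 134 + 214).

529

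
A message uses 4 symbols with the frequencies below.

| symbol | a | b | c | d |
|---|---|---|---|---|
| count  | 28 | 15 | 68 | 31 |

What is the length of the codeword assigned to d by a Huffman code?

Huffman merges, smallest pair first:
merge b(15) and a(28): 43
merge d(31) and 43: 74
merge c(68) and 74: 142
The subtree containing d is merged 2 times, so code length = 2.

2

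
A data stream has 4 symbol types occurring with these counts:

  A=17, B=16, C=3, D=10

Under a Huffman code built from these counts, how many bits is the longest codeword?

Merge the two lowest-weight nodes at each step:
combine C(3), D(10) → 13
combine 13, B(16) → 29
combine A(17), 29 → 46
Maximum depth reached is 3.

3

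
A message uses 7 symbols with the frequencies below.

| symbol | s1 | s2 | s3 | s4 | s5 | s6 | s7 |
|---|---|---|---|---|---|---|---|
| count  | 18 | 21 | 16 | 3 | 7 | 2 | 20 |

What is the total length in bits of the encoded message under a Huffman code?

219

Build the Huffman tree bottom-up:
s6(2) + s4(3) → 5
5 + s5(7) → 12
12 + s3(16) → 28
s1(18) + s7(20) → 38
s2(21) + 28 → 49
38 + 49 → 87
The encoded length is the sum of every internal node's weight: 5 + 12 + 28 + 38 + 49 + 87 = 219 bits.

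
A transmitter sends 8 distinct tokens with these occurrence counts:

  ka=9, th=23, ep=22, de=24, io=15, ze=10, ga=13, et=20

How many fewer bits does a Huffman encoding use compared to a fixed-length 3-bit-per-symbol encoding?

Fixed-length: 3 bits × 136 symbols = 408 bits.
Huffman merges:
combine ka(9), ze(10) → 19
combine ga(13), io(15) → 28
combine 19, et(20) → 39
combine ep(22), th(23) → 45
combine de(24), 28 → 52
combine 39, 45 → 84
combine 52, 84 → 136
Huffman total = 19 + 28 + 39 + 45 + 52 + 84 + 136 = 403 bits.
Saving = 408 − 403 = 5 bits.

5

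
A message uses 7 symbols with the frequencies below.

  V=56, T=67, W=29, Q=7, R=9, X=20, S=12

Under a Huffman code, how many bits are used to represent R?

Build the tree from the bottom:
merge Q(7) and R(9): 16
merge S(12) and 16: 28
merge X(20) and 28: 48
merge W(29) and 48: 77
merge V(56) and T(67): 123
merge 77 and 123: 200
R's leaf is at depth 5, giving a 5-bit codeword.

5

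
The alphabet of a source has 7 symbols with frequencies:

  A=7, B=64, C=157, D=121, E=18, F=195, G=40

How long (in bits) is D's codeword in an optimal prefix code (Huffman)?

Build the tree from the bottom:
merge A(7) and E(18): 25
merge 25 and G(40): 65
merge B(64) and 65: 129
merge D(121) and 129: 250
merge C(157) and F(195): 352
merge 250 and 352: 602
The subtree containing D is merged 2 times, so code length = 2.

2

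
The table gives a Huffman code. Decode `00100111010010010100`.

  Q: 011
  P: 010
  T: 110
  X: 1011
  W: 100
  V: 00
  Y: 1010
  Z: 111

VWZPPPW

Read left to right; each codeword is recognised as soon as it completes (prefix code):
  00→V | 100→W | 111→Z | 010→P | 010→P | 010→P | 100→W
Decoded message: VWZPPPW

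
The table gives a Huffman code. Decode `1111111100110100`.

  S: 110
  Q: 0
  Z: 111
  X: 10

Read left to right; each codeword is recognised as soon as it completes (prefix code):
  111→Z | 111→Z | 110→S | 0→Q | 110→S | 10→X | 0→Q
Decoded message: ZZSQSXQ

ZZSQSXQ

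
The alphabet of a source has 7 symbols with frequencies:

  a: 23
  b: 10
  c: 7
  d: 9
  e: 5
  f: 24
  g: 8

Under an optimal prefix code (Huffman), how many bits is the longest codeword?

Merge the two lowest-weight nodes at each step:
e(5) + c(7) → 12
g(8) + d(9) → 17
b(10) + 12 → 22
17 + 22 → 39
a(23) + f(24) → 47
39 + 47 → 86
The rarest symbols sit at the bottom; the longest codeword is 4 bits.

4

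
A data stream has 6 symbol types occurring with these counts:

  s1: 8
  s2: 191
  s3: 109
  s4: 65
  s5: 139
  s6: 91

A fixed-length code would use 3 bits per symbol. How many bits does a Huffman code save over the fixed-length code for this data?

Fixed-length: 3 bits × 603 symbols = 1809 bits.
Huffman merges:
combine s1(8), s4(65) → 73
combine 73, s6(91) → 164
combine s3(109), s5(139) → 248
combine 164, s2(191) → 355
combine 248, 355 → 603
Huffman total = 73 + 164 + 248 + 355 + 603 = 1443 bits.
Saving = 1809 − 1443 = 366 bits.

366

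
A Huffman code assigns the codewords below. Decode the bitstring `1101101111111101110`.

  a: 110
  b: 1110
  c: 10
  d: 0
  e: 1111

Read left to right; each codeword is recognised as soon as it completes (prefix code):
  110→a | 110→a | 1111→e | 1111→e | 0→d | 1110→b
Decoded message: aaeedb

aaeedb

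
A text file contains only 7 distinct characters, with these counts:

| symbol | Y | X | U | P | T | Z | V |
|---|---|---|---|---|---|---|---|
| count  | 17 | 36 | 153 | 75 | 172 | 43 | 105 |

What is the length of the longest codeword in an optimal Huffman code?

Merge the two lowest-weight nodes at each step:
Y(17) + X(36) → 53
Z(43) + 53 → 96
P(75) + 96 → 171
V(105) + U(153) → 258
171 + T(172) → 343
258 + 343 → 601
Maximum depth reached is 5.

5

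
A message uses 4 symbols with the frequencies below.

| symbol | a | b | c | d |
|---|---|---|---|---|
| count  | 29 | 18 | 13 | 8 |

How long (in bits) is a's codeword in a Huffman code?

1

Repeatedly merge the two smallest:
d(8) + c(13) → 21
b(18) + 21 → 39
a(29) + 39 → 68
a is a child of the root — depth 1, so its codeword is a single bit.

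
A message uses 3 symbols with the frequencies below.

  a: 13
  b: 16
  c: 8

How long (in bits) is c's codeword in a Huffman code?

2

Huffman merges, smallest pair first:
combine c(8), a(13) → 21
combine b(16), 21 → 37
The subtree containing c is merged 2 times, so code length = 2.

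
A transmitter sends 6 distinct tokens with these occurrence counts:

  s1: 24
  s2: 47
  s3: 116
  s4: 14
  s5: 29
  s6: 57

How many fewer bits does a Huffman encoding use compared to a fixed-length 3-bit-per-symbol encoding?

Fixed-length: 3 bits × 287 symbols = 861 bits.
Huffman merges:
merge s4(14) and s1(24): 38
merge s5(29) and 38: 67
merge s2(47) and s6(57): 104
merge 67 and 104: 171
merge s3(116) and 171: 287
Huffman total = 38 + 67 + 104 + 171 + 287 = 667 bits.
Saving = 861 − 667 = 194 bits.

194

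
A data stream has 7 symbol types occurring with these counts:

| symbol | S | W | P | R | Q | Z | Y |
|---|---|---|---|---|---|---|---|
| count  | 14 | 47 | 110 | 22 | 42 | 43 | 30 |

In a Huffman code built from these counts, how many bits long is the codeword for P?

2

Build the tree from the bottom:
S(14) + R(22) → 36
Y(30) + 36 → 66
Q(42) + Z(43) → 85
W(47) + 66 → 113
85 + P(110) → 195
113 + 195 → 308
P's leaf is at depth 2, giving a 2-bit codeword.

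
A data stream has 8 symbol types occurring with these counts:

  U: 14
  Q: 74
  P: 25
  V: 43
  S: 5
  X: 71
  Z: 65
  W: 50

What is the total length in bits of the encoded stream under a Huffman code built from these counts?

959

Merge the two smallest weights repeatedly:
combine S(5), U(14) → 19
combine 19, P(25) → 44
combine V(43), 44 → 87
combine W(50), Z(65) → 115
combine X(71), Q(74) → 145
combine 87, 115 → 202
combine 145, 202 → 347
The encoded length is the sum of every internal node's weight: 19 + 44 + 87 + 115 + 145 + 202 + 347 = 959 bits.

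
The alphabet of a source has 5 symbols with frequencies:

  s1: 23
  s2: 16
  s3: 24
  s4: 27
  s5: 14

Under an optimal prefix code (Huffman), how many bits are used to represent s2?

Huffman merges, smallest pair first:
combine s5(14), s2(16) → 30
combine s1(23), s3(24) → 47
combine s4(27), 30 → 57
combine 47, 57 → 104
s2 sits 3 levels below the root, so its codeword is 3 bits.

3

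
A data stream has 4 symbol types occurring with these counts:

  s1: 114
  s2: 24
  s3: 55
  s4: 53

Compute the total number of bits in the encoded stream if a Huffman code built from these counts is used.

Greedily combine the two least-frequent nodes:
s2(24) + s4(53) → 77
s3(55) + 77 → 132
s1(114) + 132 → 246
The encoded length is the sum of every internal node's weight: 77 + 132 + 246 = 455 bits.

455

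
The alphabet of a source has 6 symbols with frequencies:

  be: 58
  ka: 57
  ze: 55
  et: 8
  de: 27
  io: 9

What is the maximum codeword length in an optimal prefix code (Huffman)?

Merge the two lowest-weight nodes at each step:
merge et(8) and io(9): 17
merge 17 and de(27): 44
merge 44 and ze(55): 99
merge ka(57) and be(58): 115
merge 99 and 115: 214
The rarest symbols sit at the bottom; the longest codeword is 4 bits.

4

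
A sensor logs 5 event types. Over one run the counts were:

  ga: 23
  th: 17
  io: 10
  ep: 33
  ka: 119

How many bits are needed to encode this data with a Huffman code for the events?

Merge the two smallest weights repeatedly:
combine io(10), th(17) → 27
combine ga(23), 27 → 50
combine ep(33), 50 → 83
combine 83, ka(119) → 202
Each symbol's bit-cost is frequency × depth; summing gives 362 bits (equivalently 27 + 50 + 83 + 202).

362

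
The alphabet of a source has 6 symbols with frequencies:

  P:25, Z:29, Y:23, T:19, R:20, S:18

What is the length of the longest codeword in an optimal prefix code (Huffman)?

Merge the two lowest-weight nodes at each step:
combine S(18), T(19) → 37
combine R(20), Y(23) → 43
combine P(25), Z(29) → 54
combine 37, 43 → 80
combine 54, 80 → 134
The first pair merged (S, T) ends up deepest, at depth 3.

3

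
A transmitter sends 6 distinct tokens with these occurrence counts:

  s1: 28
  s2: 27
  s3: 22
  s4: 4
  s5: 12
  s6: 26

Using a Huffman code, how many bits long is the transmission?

292

Build the Huffman tree bottom-up:
combine s4(4), s5(12) → 16
combine 16, s3(22) → 38
combine s6(26), s2(27) → 53
combine s1(28), 38 → 66
combine 53, 66 → 119
The encoded length is the sum of every internal node's weight: 16 + 38 + 53 + 66 + 119 = 292 bits.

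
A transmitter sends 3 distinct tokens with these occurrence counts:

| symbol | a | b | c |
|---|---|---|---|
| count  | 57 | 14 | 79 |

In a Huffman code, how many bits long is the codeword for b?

2

Build the tree from the bottom:
combine b(14), a(57) → 71
combine 71, c(79) → 150
The subtree containing b is merged 2 times, so code length = 2.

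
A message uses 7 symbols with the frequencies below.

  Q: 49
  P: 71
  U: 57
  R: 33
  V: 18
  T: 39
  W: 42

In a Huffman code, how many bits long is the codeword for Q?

3

Build the tree from the bottom:
merge V(18) and R(33): 51
merge T(39) and W(42): 81
merge Q(49) and 51: 100
merge U(57) and P(71): 128
merge 81 and 100: 181
merge 128 and 181: 309
Q's leaf is at depth 3, giving a 3-bit codeword.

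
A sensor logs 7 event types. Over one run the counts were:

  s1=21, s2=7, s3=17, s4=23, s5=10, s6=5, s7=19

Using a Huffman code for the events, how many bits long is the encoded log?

Merge the two smallest weights repeatedly:
s6(5) + s2(7) → 12
s5(10) + 12 → 22
s3(17) + s7(19) → 36
s1(21) + 22 → 43
s4(23) + 36 → 59
43 + 59 → 102
Each symbol's bit-cost is frequency × depth; summing gives 274 bits (equivalently 12 + 22 + 36 + 43 + 59 + 102).

274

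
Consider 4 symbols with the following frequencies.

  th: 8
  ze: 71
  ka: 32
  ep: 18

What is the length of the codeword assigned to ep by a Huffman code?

Build the tree from the bottom:
merge th(8) and ep(18): 26
merge 26 and ka(32): 58
merge 58 and ze(71): 129
ep's leaf is at depth 3, giving a 3-bit codeword.

3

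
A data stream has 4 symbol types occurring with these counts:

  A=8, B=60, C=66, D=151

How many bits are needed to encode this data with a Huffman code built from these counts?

487

Merge the two smallest weights repeatedly:
combine A(8), B(60) → 68
combine C(66), 68 → 134
combine 134, D(151) → 285
Total encoded bits = sum of merged weights = 68 + 134 + 285 = 487.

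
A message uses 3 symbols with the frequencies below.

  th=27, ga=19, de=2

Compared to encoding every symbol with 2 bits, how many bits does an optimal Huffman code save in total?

Fixed-length: 2 bits × 48 symbols = 96 bits.
Huffman merges:
combine de(2), ga(19) → 21
combine 21, th(27) → 48
Huffman total = 21 + 48 = 69 bits.
Saving = 96 − 69 = 27 bits.

27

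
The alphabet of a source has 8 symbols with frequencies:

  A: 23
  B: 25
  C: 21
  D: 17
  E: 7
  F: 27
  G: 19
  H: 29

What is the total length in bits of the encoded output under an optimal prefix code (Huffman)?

Merge the two smallest weights repeatedly:
merge E(7) and D(17): 24
merge G(19) and C(21): 40
merge A(23) and 24: 47
merge B(25) and F(27): 52
merge H(29) and 40: 69
merge 47 and 52: 99
merge 69 and 99: 168
The encoded length is the sum of every internal node's weight: 24 + 40 + 47 + 52 + 69 + 99 + 168 = 499 bits.

499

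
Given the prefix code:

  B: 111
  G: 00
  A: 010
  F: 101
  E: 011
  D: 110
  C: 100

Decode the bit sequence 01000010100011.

AGACE

Read left to right; each codeword is recognised as soon as it completes (prefix code):
  010→A | 00→G | 010→A | 100→C | 011→E
Decoded message: AGACE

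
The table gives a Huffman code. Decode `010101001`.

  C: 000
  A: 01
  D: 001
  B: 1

AAAD

Read left to right; each codeword is recognised as soon as it completes (prefix code):
  01→A | 01→A | 01→A | 001→D
Decoded message: AAAD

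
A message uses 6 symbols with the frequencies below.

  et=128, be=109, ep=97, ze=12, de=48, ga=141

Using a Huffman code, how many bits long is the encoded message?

1287

Merge the two smallest weights repeatedly:
combine ze(12), de(48) → 60
combine 60, ep(97) → 157
combine be(109), et(128) → 237
combine ga(141), 157 → 298
combine 237, 298 → 535
Total encoded bits = sum of merged weights = 60 + 157 + 237 + 298 + 535 = 1287.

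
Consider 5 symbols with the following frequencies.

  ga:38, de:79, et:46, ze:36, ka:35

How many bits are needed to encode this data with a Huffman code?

Merge the two smallest weights repeatedly:
combine ka(35), ze(36) → 71
combine ga(38), et(46) → 84
combine 71, de(79) → 150
combine 84, 150 → 234
Total encoded bits = sum of merged weights = 71 + 84 + 150 + 234 = 539.

539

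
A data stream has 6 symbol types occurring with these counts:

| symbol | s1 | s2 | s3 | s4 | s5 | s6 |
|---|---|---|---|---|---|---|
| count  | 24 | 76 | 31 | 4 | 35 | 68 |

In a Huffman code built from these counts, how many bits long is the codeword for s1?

Huffman merges, smallest pair first:
combine s4(4), s1(24) → 28
combine 28, s3(31) → 59
combine s5(35), 59 → 94
combine s6(68), s2(76) → 144
combine 94, 144 → 238
s1's leaf is at depth 4, giving a 4-bit codeword.

4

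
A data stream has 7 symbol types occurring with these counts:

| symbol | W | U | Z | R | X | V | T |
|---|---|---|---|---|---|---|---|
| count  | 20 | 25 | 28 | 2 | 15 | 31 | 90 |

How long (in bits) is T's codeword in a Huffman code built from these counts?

Build the tree from the bottom:
R(2) + X(15) → 17
17 + W(20) → 37
U(25) + Z(28) → 53
V(31) + 37 → 68
53 + 68 → 121
T(90) + 121 → 211
T is merged only at the final step, so code length = 1.

1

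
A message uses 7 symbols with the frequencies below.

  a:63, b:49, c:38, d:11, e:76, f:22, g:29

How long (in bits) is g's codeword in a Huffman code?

Build the tree from the bottom:
d(11) + f(22) → 33
g(29) + 33 → 62
c(38) + b(49) → 87
62 + a(63) → 125
e(76) + 87 → 163
125 + 163 → 288
g's leaf is at depth 3, giving a 3-bit codeword.

3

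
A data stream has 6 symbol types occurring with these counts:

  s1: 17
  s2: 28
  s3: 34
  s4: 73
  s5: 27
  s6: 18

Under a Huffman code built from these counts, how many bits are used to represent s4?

Build the tree from the bottom:
s1(17) + s6(18) → 35
s5(27) + s2(28) → 55
s3(34) + 35 → 69
55 + 69 → 124
s4(73) + 124 → 197
s4 is a child of the root — depth 1, so its codeword is a single bit.

1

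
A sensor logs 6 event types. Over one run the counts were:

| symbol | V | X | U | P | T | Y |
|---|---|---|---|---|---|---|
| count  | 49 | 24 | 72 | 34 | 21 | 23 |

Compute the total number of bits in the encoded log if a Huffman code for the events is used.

548

Build the Huffman tree bottom-up:
merge T(21) and Y(23): 44
merge X(24) and P(34): 58
merge 44 and V(49): 93
merge 58 and U(72): 130
merge 93 and 130: 223
Each symbol's bit-cost is frequency × depth; summing gives 548 bits (equivalently 44 + 58 + 93 + 130 + 223).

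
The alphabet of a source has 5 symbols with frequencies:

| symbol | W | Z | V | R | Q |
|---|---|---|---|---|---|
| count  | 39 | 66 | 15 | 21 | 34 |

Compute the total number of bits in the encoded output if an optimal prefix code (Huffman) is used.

386

Merge the two smallest weights repeatedly:
V(15) + R(21) → 36
Q(34) + 36 → 70
W(39) + Z(66) → 105
70 + 105 → 175
Each symbol's bit-cost is frequency × depth; summing gives 386 bits (equivalently 36 + 70 + 105 + 175).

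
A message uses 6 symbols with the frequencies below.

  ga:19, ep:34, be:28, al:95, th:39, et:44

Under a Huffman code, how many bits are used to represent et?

3

Repeatedly merge the two smallest:
combine ga(19), be(28) → 47
combine ep(34), th(39) → 73
combine et(44), 47 → 91
combine 73, 91 → 164
combine al(95), 164 → 259
et's leaf is at depth 3, giving a 3-bit codeword.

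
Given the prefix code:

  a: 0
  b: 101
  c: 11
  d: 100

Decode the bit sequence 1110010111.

Read left to right; each codeword is recognised as soon as it completes (prefix code):
  11→c | 100→d | 101→b | 11→c
Decoded message: cdbc

cdbc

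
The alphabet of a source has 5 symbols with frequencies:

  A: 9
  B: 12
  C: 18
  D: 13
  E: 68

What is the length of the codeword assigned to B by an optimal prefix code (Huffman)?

Huffman merges, smallest pair first:
merge A(9) and B(12): 21
merge D(13) and C(18): 31
merge 21 and 31: 52
merge 52 and E(68): 120
The subtree containing B is merged 3 times, so code length = 3.

3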